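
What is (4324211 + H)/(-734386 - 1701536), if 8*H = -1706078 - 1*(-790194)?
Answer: -8419451/4871844 ≈ -1.7282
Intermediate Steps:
H = -228971/2 (H = (-1706078 - 1*(-790194))/8 = (-1706078 + 790194)/8 = (⅛)*(-915884) = -228971/2 ≈ -1.1449e+5)
(4324211 + H)/(-734386 - 1701536) = (4324211 - 228971/2)/(-734386 - 1701536) = (8419451/2)/(-2435922) = (8419451/2)*(-1/2435922) = -8419451/4871844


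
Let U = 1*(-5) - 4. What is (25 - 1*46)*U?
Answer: 189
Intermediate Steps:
U = -9 (U = -5 - 4 = -9)
(25 - 1*46)*U = (25 - 1*46)*(-9) = (25 - 46)*(-9) = -21*(-9) = 189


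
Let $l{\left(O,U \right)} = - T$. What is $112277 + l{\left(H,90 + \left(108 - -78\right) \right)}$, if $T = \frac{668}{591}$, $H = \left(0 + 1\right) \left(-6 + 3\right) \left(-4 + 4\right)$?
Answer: $\frac{66355039}{591} \approx 1.1228 \cdot 10^{5}$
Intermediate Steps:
$H = 0$ ($H = 1 \left(-3\right) 0 = \left(-3\right) 0 = 0$)
$T = \frac{668}{591}$ ($T = 668 \cdot \frac{1}{591} = \frac{668}{591} \approx 1.1303$)
$l{\left(O,U \right)} = - \frac{668}{591}$ ($l{\left(O,U \right)} = \left(-1\right) \frac{668}{591} = - \frac{668}{591}$)
$112277 + l{\left(H,90 + \left(108 - -78\right) \right)} = 112277 - \frac{668}{591} = \frac{66355039}{591}$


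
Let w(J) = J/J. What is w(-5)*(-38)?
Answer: -38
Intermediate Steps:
w(J) = 1
w(-5)*(-38) = 1*(-38) = -38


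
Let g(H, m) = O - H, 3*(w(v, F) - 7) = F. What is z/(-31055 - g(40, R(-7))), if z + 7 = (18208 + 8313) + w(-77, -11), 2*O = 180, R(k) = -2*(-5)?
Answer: -79552/93315 ≈ -0.85251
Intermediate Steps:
w(v, F) = 7 + F/3
R(k) = 10
O = 90 (O = (½)*180 = 90)
g(H, m) = 90 - H
z = 79552/3 (z = -7 + ((18208 + 8313) + (7 + (⅓)*(-11))) = -7 + (26521 + (7 - 11/3)) = -7 + (26521 + 10/3) = -7 + 79573/3 = 79552/3 ≈ 26517.)
z/(-31055 - g(40, R(-7))) = 79552/(3*(-31055 - (90 - 1*40))) = 79552/(3*(-31055 - (90 - 40))) = 79552/(3*(-31055 - 1*50)) = 79552/(3*(-31055 - 50)) = (79552/3)/(-31105) = (79552/3)*(-1/31105) = -79552/93315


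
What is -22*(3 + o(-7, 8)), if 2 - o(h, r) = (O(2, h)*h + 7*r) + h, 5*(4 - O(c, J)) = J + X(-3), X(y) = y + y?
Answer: -242/5 ≈ -48.400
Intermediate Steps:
X(y) = 2*y
O(c, J) = 26/5 - J/5 (O(c, J) = 4 - (J + 2*(-3))/5 = 4 - (J - 6)/5 = 4 - (-6 + J)/5 = 4 + (6/5 - J/5) = 26/5 - J/5)
o(h, r) = 2 - h - 7*r - h*(26/5 - h/5) (o(h, r) = 2 - (((26/5 - h/5)*h + 7*r) + h) = 2 - ((h*(26/5 - h/5) + 7*r) + h) = 2 - ((7*r + h*(26/5 - h/5)) + h) = 2 - (h + 7*r + h*(26/5 - h/5)) = 2 + (-h - 7*r - h*(26/5 - h/5)) = 2 - h - 7*r - h*(26/5 - h/5))
-22*(3 + o(-7, 8)) = -22*(3 + (2 - 7*8 - 31/5*(-7) + (1/5)*(-7)**2)) = -22*(3 + (2 - 56 + 217/5 + (1/5)*49)) = -22*(3 + (2 - 56 + 217/5 + 49/5)) = -22*(3 - 4/5) = -22*11/5 = -242/5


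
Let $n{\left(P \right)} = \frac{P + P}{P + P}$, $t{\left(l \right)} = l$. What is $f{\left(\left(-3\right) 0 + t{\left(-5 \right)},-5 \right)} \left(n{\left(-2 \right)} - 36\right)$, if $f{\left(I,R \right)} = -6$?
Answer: $210$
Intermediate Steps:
$n{\left(P \right)} = 1$ ($n{\left(P \right)} = \frac{2 P}{2 P} = 2 P \frac{1}{2 P} = 1$)
$f{\left(\left(-3\right) 0 + t{\left(-5 \right)},-5 \right)} \left(n{\left(-2 \right)} - 36\right) = - 6 \left(1 - 36\right) = \left(-6\right) \left(-35\right) = 210$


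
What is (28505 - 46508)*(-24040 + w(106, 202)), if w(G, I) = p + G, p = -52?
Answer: 431819958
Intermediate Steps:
w(G, I) = -52 + G
(28505 - 46508)*(-24040 + w(106, 202)) = (28505 - 46508)*(-24040 + (-52 + 106)) = -18003*(-24040 + 54) = -18003*(-23986) = 431819958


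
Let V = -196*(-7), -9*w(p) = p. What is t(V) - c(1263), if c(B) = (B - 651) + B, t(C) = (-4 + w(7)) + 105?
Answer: -15973/9 ≈ -1774.8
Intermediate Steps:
w(p) = -p/9
V = 1372
t(C) = 902/9 (t(C) = (-4 - ⅑*7) + 105 = (-4 - 7/9) + 105 = -43/9 + 105 = 902/9)
c(B) = -651 + 2*B (c(B) = (-651 + B) + B = -651 + 2*B)
t(V) - c(1263) = 902/9 - (-651 + 2*1263) = 902/9 - (-651 + 2526) = 902/9 - 1*1875 = 902/9 - 1875 = -15973/9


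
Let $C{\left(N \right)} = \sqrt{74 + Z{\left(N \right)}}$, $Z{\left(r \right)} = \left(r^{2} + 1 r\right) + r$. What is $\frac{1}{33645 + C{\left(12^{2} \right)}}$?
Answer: $\frac{33645}{1131964927} - \frac{\sqrt{21098}}{1131964927} \approx 2.9594 \cdot 10^{-5}$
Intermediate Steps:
$Z{\left(r \right)} = r^{2} + 2 r$ ($Z{\left(r \right)} = \left(r^{2} + r\right) + r = \left(r + r^{2}\right) + r = r^{2} + 2 r$)
$C{\left(N \right)} = \sqrt{74 + N \left(2 + N\right)}$
$\frac{1}{33645 + C{\left(12^{2} \right)}} = \frac{1}{33645 + \sqrt{74 + 12^{2} \left(2 + 12^{2}\right)}} = \frac{1}{33645 + \sqrt{74 + 144 \left(2 + 144\right)}} = \frac{1}{33645 + \sqrt{74 + 144 \cdot 146}} = \frac{1}{33645 + \sqrt{74 + 21024}} = \frac{1}{33645 + \sqrt{21098}}$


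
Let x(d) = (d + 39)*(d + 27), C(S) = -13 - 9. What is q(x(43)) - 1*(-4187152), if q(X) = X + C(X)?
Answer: 4192870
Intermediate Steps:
C(S) = -22
x(d) = (27 + d)*(39 + d) (x(d) = (39 + d)*(27 + d) = (27 + d)*(39 + d))
q(X) = -22 + X (q(X) = X - 22 = -22 + X)
q(x(43)) - 1*(-4187152) = (-22 + (1053 + 43² + 66*43)) - 1*(-4187152) = (-22 + (1053 + 1849 + 2838)) + 4187152 = (-22 + 5740) + 4187152 = 5718 + 4187152 = 4192870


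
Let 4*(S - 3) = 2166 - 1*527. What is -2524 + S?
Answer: -8445/4 ≈ -2111.3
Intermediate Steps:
S = 1651/4 (S = 3 + (2166 - 1*527)/4 = 3 + (2166 - 527)/4 = 3 + (¼)*1639 = 3 + 1639/4 = 1651/4 ≈ 412.75)
-2524 + S = -2524 + 1651/4 = -8445/4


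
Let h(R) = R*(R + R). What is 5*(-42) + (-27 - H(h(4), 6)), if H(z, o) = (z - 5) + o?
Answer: -270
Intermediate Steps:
h(R) = 2*R**2 (h(R) = R*(2*R) = 2*R**2)
H(z, o) = -5 + o + z (H(z, o) = (-5 + z) + o = -5 + o + z)
5*(-42) + (-27 - H(h(4), 6)) = 5*(-42) + (-27 - (-5 + 6 + 2*4**2)) = -210 + (-27 - (-5 + 6 + 2*16)) = -210 + (-27 - (-5 + 6 + 32)) = -210 + (-27 - 1*33) = -210 + (-27 - 33) = -210 - 60 = -270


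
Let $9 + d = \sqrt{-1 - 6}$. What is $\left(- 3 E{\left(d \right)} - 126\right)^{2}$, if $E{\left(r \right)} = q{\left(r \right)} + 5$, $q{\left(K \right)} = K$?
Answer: $12933 + 684 i \sqrt{7} \approx 12933.0 + 1809.7 i$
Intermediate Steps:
$d = -9 + i \sqrt{7}$ ($d = -9 + \sqrt{-1 - 6} = -9 + \sqrt{-7} = -9 + i \sqrt{7} \approx -9.0 + 2.6458 i$)
$E{\left(r \right)} = 5 + r$ ($E{\left(r \right)} = r + 5 = 5 + r$)
$\left(- 3 E{\left(d \right)} - 126\right)^{2} = \left(- 3 \left(5 - \left(9 - i \sqrt{7}\right)\right) - 126\right)^{2} = \left(- 3 \left(-4 + i \sqrt{7}\right) - 126\right)^{2} = \left(\left(12 - 3 i \sqrt{7}\right) - 126\right)^{2} = \left(-114 - 3 i \sqrt{7}\right)^{2}$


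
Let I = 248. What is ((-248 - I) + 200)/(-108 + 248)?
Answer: -74/35 ≈ -2.1143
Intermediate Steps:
((-248 - I) + 200)/(-108 + 248) = ((-248 - 1*248) + 200)/(-108 + 248) = ((-248 - 248) + 200)/140 = (-496 + 200)*(1/140) = -296*1/140 = -74/35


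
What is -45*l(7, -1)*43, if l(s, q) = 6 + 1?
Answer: -13545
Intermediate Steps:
l(s, q) = 7
-45*l(7, -1)*43 = -45*7*43 = -315*43 = -13545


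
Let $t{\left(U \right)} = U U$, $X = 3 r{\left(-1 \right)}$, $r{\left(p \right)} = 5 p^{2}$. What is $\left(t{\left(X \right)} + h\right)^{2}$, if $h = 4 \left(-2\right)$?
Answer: $47089$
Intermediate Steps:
$h = -8$
$X = 15$ ($X = 3 \cdot 5 \left(-1\right)^{2} = 3 \cdot 5 \cdot 1 = 3 \cdot 5 = 15$)
$t{\left(U \right)} = U^{2}$
$\left(t{\left(X \right)} + h\right)^{2} = \left(15^{2} - 8\right)^{2} = \left(225 - 8\right)^{2} = 217^{2} = 47089$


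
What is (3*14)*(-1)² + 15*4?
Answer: 102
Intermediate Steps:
(3*14)*(-1)² + 15*4 = 42*1 + 60 = 42 + 60 = 102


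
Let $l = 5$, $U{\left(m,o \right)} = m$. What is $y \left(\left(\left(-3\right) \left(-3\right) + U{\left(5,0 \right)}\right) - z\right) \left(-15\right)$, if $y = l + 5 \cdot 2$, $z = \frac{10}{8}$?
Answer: $- \frac{11475}{4} \approx -2868.8$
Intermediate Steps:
$z = \frac{5}{4}$ ($z = 10 \cdot \frac{1}{8} = \frac{5}{4} \approx 1.25$)
$y = 15$ ($y = 5 + 5 \cdot 2 = 5 + 10 = 15$)
$y \left(\left(\left(-3\right) \left(-3\right) + U{\left(5,0 \right)}\right) - z\right) \left(-15\right) = 15 \left(\left(\left(-3\right) \left(-3\right) + 5\right) - \frac{5}{4}\right) \left(-15\right) = 15 \left(\left(9 + 5\right) - \frac{5}{4}\right) \left(-15\right) = 15 \left(14 - \frac{5}{4}\right) \left(-15\right) = 15 \cdot \frac{51}{4} \left(-15\right) = \frac{765}{4} \left(-15\right) = - \frac{11475}{4}$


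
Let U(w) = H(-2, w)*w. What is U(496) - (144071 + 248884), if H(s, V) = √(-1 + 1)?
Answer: -392955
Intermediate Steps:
H(s, V) = 0 (H(s, V) = √0 = 0)
U(w) = 0 (U(w) = 0*w = 0)
U(496) - (144071 + 248884) = 0 - (144071 + 248884) = 0 - 1*392955 = 0 - 392955 = -392955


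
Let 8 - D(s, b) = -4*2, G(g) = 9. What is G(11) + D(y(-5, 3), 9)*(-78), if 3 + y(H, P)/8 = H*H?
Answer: -1239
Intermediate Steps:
y(H, P) = -24 + 8*H² (y(H, P) = -24 + 8*(H*H) = -24 + 8*H²)
D(s, b) = 16 (D(s, b) = 8 - (-4)*2 = 8 - 1*(-8) = 8 + 8 = 16)
G(11) + D(y(-5, 3), 9)*(-78) = 9 + 16*(-78) = 9 - 1248 = -1239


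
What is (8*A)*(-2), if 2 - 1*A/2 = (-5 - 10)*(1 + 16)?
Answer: -8224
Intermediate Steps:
A = 514 (A = 4 - 2*(-5 - 10)*(1 + 16) = 4 - (-30)*17 = 4 - 2*(-255) = 4 + 510 = 514)
(8*A)*(-2) = (8*514)*(-2) = 4112*(-2) = -8224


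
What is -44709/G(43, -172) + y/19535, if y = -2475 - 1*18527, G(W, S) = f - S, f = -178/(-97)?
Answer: -85072996279/329399170 ≈ -258.27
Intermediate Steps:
f = 178/97 (f = -178*(-1/97) = 178/97 ≈ 1.8351)
G(W, S) = 178/97 - S
y = -21002 (y = -2475 - 18527 = -21002)
-44709/G(43, -172) + y/19535 = -44709/(178/97 - 1*(-172)) - 21002/19535 = -44709/(178/97 + 172) - 21002*1/19535 = -44709/16862/97 - 21002/19535 = -44709*97/16862 - 21002/19535 = -4336773/16862 - 21002/19535 = -85072996279/329399170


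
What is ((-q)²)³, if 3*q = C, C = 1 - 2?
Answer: 1/729 ≈ 0.0013717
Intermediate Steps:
C = -1
q = -⅓ (q = (⅓)*(-1) = -⅓ ≈ -0.33333)
((-q)²)³ = ((-1*(-⅓))²)³ = ((⅓)²)³ = (⅑)³ = 1/729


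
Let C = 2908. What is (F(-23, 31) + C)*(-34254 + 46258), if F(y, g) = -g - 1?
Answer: 34523504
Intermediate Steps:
F(y, g) = -1 - g
(F(-23, 31) + C)*(-34254 + 46258) = ((-1 - 1*31) + 2908)*(-34254 + 46258) = ((-1 - 31) + 2908)*12004 = (-32 + 2908)*12004 = 2876*12004 = 34523504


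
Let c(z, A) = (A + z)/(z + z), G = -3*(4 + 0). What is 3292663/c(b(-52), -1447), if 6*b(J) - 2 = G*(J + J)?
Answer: -2057914375/1858 ≈ -1.1076e+6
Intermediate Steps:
G = -12 (G = -3*4 = -12)
b(J) = ⅓ - 4*J (b(J) = ⅓ + (-12*(J + J))/6 = ⅓ + (-24*J)/6 = ⅓ - 4*J)
c(z, A) = (A + z)/(2*z) (c(z, A) = (A + z)/((2*z)) = (A + z)*(1/(2*z)) = (A + z)/(2*z))
3292663/c(b(-52), -1447) = 3292663/(((-1447 + (⅓ - 4*(-52)))/(2*(⅓ - 4*(-52))))) = 3292663/(((-1447 + (⅓ + 208))/(2*(⅓ + 208)))) = 3292663/(((-1447 + 625/3)/(2*(625/3)))) = 3292663/(((½)*(3/625)*(-3716/3))) = 3292663/(-1858/625) = 3292663*(-625/1858) = -2057914375/1858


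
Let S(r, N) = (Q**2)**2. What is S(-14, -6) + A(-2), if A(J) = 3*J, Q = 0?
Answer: -6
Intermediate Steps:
S(r, N) = 0 (S(r, N) = (0**2)**2 = 0**2 = 0)
S(-14, -6) + A(-2) = 0 + 3*(-2) = 0 - 6 = -6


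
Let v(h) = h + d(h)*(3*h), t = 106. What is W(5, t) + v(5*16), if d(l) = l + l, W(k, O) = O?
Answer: 38586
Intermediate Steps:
d(l) = 2*l
v(h) = h + 6*h**2 (v(h) = h + (2*h)*(3*h) = h + 6*h**2)
W(5, t) + v(5*16) = 106 + (5*16)*(1 + 6*(5*16)) = 106 + 80*(1 + 6*80) = 106 + 80*(1 + 480) = 106 + 80*481 = 106 + 38480 = 38586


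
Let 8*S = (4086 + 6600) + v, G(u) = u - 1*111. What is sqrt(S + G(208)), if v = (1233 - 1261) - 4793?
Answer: sqrt(13282)/4 ≈ 28.812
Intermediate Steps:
G(u) = -111 + u (G(u) = u - 111 = -111 + u)
v = -4821 (v = -28 - 4793 = -4821)
S = 5865/8 (S = ((4086 + 6600) - 4821)/8 = (10686 - 4821)/8 = (1/8)*5865 = 5865/8 ≈ 733.13)
sqrt(S + G(208)) = sqrt(5865/8 + (-111 + 208)) = sqrt(5865/8 + 97) = sqrt(6641/8) = sqrt(13282)/4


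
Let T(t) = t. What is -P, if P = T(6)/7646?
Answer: -3/3823 ≈ -0.00078472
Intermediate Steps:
P = 3/3823 (P = 6/7646 = (1/7646)*6 = 3/3823 ≈ 0.00078472)
-P = -1*3/3823 = -3/3823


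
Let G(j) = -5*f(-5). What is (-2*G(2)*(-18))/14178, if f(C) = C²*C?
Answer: 3750/2363 ≈ 1.5870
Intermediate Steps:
f(C) = C³
G(j) = 625 (G(j) = -5*(-5)³ = -5*(-125) = 625)
(-2*G(2)*(-18))/14178 = (-2*625*(-18))/14178 = -1250*(-18)*(1/14178) = 22500*(1/14178) = 3750/2363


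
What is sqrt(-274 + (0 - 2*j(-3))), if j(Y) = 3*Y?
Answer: 16*I ≈ 16.0*I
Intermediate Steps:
sqrt(-274 + (0 - 2*j(-3))) = sqrt(-274 + (0 - 6*(-3))) = sqrt(-274 + (0 - 2*(-9))) = sqrt(-274 + (0 + 18)) = sqrt(-274 + 18) = sqrt(-256) = 16*I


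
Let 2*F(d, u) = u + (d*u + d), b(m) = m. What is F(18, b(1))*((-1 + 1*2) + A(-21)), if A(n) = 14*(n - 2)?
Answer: -11877/2 ≈ -5938.5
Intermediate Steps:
A(n) = -28 + 14*n (A(n) = 14*(-2 + n) = -28 + 14*n)
F(d, u) = d/2 + u/2 + d*u/2 (F(d, u) = (u + (d*u + d))/2 = (u + (d + d*u))/2 = (d + u + d*u)/2 = d/2 + u/2 + d*u/2)
F(18, b(1))*((-1 + 1*2) + A(-21)) = ((½)*18 + (½)*1 + (½)*18*1)*((-1 + 1*2) + (-28 + 14*(-21))) = (9 + ½ + 9)*((-1 + 2) + (-28 - 294)) = 37*(1 - 322)/2 = (37/2)*(-321) = -11877/2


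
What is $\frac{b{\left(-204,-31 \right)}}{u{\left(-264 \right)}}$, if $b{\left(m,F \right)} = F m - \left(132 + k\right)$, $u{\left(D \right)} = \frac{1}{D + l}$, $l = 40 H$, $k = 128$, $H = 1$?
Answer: $-1358336$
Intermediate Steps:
$l = 40$ ($l = 40 \cdot 1 = 40$)
$u{\left(D \right)} = \frac{1}{40 + D}$ ($u{\left(D \right)} = \frac{1}{D + 40} = \frac{1}{40 + D}$)
$b{\left(m,F \right)} = -260 + F m$ ($b{\left(m,F \right)} = F m - 260 = -260 + F m$)
$\frac{b{\left(-204,-31 \right)}}{u{\left(-264 \right)}} = \frac{-260 - -6324}{\frac{1}{40 - 264}} = \frac{-260 + 6324}{\frac{1}{-224}} = \frac{6064}{- \frac{1}{224}} = 6064 \left(-224\right) = -1358336$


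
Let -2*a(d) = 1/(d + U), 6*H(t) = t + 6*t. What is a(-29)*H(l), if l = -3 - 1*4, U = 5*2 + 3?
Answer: -49/192 ≈ -0.25521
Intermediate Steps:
U = 13 (U = 10 + 3 = 13)
l = -7 (l = -3 - 4 = -7)
H(t) = 7*t/6 (H(t) = (t + 6*t)/6 = (7*t)/6 = 7*t/6)
a(d) = -1/(2*(13 + d)) (a(d) = -1/(2*(d + 13)) = -1/(2*(13 + d)))
a(-29)*H(l) = (-1/(26 + 2*(-29)))*((7/6)*(-7)) = -1/(26 - 58)*(-49/6) = -1/(-32)*(-49/6) = -1*(-1/32)*(-49/6) = (1/32)*(-49/6) = -49/192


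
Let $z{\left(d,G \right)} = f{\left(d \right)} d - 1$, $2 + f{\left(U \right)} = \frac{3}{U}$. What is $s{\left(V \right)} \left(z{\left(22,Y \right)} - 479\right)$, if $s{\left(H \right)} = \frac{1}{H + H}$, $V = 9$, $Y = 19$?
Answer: $- \frac{521}{18} \approx -28.944$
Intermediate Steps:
$f{\left(U \right)} = -2 + \frac{3}{U}$
$z{\left(d,G \right)} = -1 + d \left(-2 + \frac{3}{d}\right)$ ($z{\left(d,G \right)} = \left(-2 + \frac{3}{d}\right) d - 1 = d \left(-2 + \frac{3}{d}\right) - 1 = -1 + d \left(-2 + \frac{3}{d}\right)$)
$s{\left(H \right)} = \frac{1}{2 H}$
$s{\left(V \right)} \left(z{\left(22,Y \right)} - 479\right) = \frac{1}{2 \cdot 9} \left(\left(2 - 44\right) - 479\right) = \frac{1}{2} \cdot \frac{1}{9} \left(\left(2 - 44\right) - 479\right) = \frac{-42 - 479}{18} = \frac{1}{18} \left(-521\right) = - \frac{521}{18}$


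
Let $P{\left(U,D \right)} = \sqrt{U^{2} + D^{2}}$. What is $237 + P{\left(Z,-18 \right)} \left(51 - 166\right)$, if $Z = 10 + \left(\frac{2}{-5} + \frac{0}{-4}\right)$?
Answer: $-2109$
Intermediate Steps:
$Z = \frac{48}{5}$ ($Z = 10 + \left(2 \left(- \frac{1}{5}\right) + 0 \left(- \frac{1}{4}\right)\right) = 10 + \left(- \frac{2}{5} + 0\right) = 10 - \frac{2}{5} = \frac{48}{5} \approx 9.6$)
$P{\left(U,D \right)} = \sqrt{D^{2} + U^{2}}$
$237 + P{\left(Z,-18 \right)} \left(51 - 166\right) = 237 + \sqrt{\left(-18\right)^{2} + \left(\frac{48}{5}\right)^{2}} \left(51 - 166\right) = 237 + \sqrt{324 + \frac{2304}{25}} \left(-115\right) = 237 + \sqrt{\frac{10404}{25}} \left(-115\right) = 237 + \frac{102}{5} \left(-115\right) = 237 - 2346 = -2109$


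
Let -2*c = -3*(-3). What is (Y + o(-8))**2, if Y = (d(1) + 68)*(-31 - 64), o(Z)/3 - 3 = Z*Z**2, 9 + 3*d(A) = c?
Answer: 228584161/4 ≈ 5.7146e+7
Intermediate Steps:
c = -9/2 (c = -(-3)*(-3)/2 = -1/2*9 = -9/2 ≈ -4.5000)
d(A) = -9/2 (d(A) = -3 + (1/3)*(-9/2) = -3 - 3/2 = -9/2)
o(Z) = 9 + 3*Z**3 (o(Z) = 9 + 3*(Z*Z**2) = 9 + 3*Z**3)
Y = -12065/2 (Y = (-9/2 + 68)*(-31 - 64) = (127/2)*(-95) = -12065/2 ≈ -6032.5)
(Y + o(-8))**2 = (-12065/2 + (9 + 3*(-8)**3))**2 = (-12065/2 + (9 + 3*(-512)))**2 = (-12065/2 + (9 - 1536))**2 = (-12065/2 - 1527)**2 = (-15119/2)**2 = 228584161/4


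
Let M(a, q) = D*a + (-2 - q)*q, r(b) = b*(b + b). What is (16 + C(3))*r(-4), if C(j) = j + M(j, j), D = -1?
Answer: 32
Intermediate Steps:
r(b) = 2*b**2 (r(b) = b*(2*b) = 2*b**2)
M(a, q) = -a + q*(-2 - q) (M(a, q) = -a + (-2 - q)*q = -a + q*(-2 - q))
C(j) = -j**2 - 2*j (C(j) = j + (-j - j**2 - 2*j) = j + (-j**2 - 3*j) = -j**2 - 2*j)
(16 + C(3))*r(-4) = (16 + 3*(-2 - 1*3))*(2*(-4)**2) = (16 + 3*(-2 - 3))*(2*16) = (16 + 3*(-5))*32 = (16 - 15)*32 = 1*32 = 32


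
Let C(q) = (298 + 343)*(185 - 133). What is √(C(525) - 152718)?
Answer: I*√119386 ≈ 345.52*I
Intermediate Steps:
C(q) = 33332 (C(q) = 641*52 = 33332)
√(C(525) - 152718) = √(33332 - 152718) = √(-119386) = I*√119386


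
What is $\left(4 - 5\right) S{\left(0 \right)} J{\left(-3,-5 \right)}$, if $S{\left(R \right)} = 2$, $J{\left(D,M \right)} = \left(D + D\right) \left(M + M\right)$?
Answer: $-120$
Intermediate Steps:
$J{\left(D,M \right)} = 4 D M$ ($J{\left(D,M \right)} = 2 D 2 M = 4 D M$)
$\left(4 - 5\right) S{\left(0 \right)} J{\left(-3,-5 \right)} = \left(4 - 5\right) 2 \cdot 4 \left(-3\right) \left(-5\right) = \left(-1\right) 2 \cdot 60 = \left(-2\right) 60 = -120$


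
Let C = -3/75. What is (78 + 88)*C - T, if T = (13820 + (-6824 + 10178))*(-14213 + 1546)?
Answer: 5438576284/25 ≈ 2.1754e+8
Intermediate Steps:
C = -1/25 (C = -3*1/75 = -1/25 ≈ -0.040000)
T = -217543058 (T = (13820 + 3354)*(-12667) = 17174*(-12667) = -217543058)
(78 + 88)*C - T = (78 + 88)*(-1/25) - 1*(-217543058) = 166*(-1/25) + 217543058 = -166/25 + 217543058 = 5438576284/25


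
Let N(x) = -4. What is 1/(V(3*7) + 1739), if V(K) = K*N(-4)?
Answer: 1/1655 ≈ 0.00060423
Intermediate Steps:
V(K) = -4*K (V(K) = K*(-4) = -4*K)
1/(V(3*7) + 1739) = 1/(-12*7 + 1739) = 1/(-4*21 + 1739) = 1/(-84 + 1739) = 1/1655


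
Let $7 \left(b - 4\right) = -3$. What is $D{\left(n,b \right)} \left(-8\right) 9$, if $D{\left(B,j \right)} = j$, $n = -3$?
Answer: $- \frac{1800}{7} \approx -257.14$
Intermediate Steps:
$b = \frac{25}{7}$ ($b = 4 + \frac{1}{7} \left(-3\right) = 4 - \frac{3}{7} = \frac{25}{7} \approx 3.5714$)
$D{\left(n,b \right)} \left(-8\right) 9 = \frac{25}{7} \left(-8\right) 9 = \left(- \frac{200}{7}\right) 9 = - \frac{1800}{7}$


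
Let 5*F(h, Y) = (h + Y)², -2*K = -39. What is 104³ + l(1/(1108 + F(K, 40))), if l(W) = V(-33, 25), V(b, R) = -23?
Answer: 1124841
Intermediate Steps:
K = 39/2 (K = -½*(-39) = 39/2 ≈ 19.500)
F(h, Y) = (Y + h)²/5 (F(h, Y) = (h + Y)²/5 = (Y + h)²/5)
l(W) = -23
104³ + l(1/(1108 + F(K, 40))) = 104³ - 23 = 1124864 - 23 = 1124841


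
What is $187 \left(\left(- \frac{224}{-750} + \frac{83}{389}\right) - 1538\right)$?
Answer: $- \frac{41940557659}{145875} \approx -2.8751 \cdot 10^{5}$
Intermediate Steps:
$187 \left(\left(- \frac{224}{-750} + \frac{83}{389}\right) - 1538\right) = 187 \left(\left(\left(-224\right) \left(- \frac{1}{750}\right) + 83 \cdot \frac{1}{389}\right) - 1538\right) = 187 \left(\left(\frac{112}{375} + \frac{83}{389}\right) - 1538\right) = 187 \left(\frac{74693}{145875} - 1538\right) = 187 \left(- \frac{224281057}{145875}\right) = - \frac{41940557659}{145875}$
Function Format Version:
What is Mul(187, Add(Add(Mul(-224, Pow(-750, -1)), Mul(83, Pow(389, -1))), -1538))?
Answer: Rational(-41940557659, 145875) ≈ -2.8751e+5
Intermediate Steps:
Mul(187, Add(Add(Mul(-224, Pow(-750, -1)), Mul(83, Pow(389, -1))), -1538)) = Mul(187, Add(Add(Mul(-224, Rational(-1, 750)), Mul(83, Rational(1, 389))), -1538)) = Mul(187, Add(Add(Rational(112, 375), Rational(83, 389)), -1538)) = Mul(187, Add(Rational(74693, 145875), -1538)) = Mul(187, Rational(-224281057, 145875)) = Rational(-41940557659, 145875)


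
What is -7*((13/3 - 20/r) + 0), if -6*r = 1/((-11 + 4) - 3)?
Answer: 25109/3 ≈ 8369.7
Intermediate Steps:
r = 1/60 (r = -1/(6*((-11 + 4) - 3)) = -1/(6*(-7 - 3)) = -⅙/(-10) = -⅙*(-⅒) = 1/60 ≈ 0.016667)
-7*((13/3 - 20/r) + 0) = -7*((13/3 - 20/1/60) + 0) = -7*((13*(⅓) - 20*60) + 0) = -7*((13/3 - 1200) + 0) = -7*(-3587/3 + 0) = -7*(-3587/3) = 25109/3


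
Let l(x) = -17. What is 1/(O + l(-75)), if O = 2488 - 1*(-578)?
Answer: 1/3049 ≈ 0.00032798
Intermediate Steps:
O = 3066 (O = 2488 + 578 = 3066)
1/(O + l(-75)) = 1/(3066 - 17) = 1/3049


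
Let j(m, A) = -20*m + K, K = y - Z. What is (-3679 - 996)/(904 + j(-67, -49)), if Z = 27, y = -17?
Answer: -17/8 ≈ -2.1250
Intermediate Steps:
K = -44 (K = -17 - 1*27 = -17 - 27 = -44)
j(m, A) = -44 - 20*m (j(m, A) = -20*m - 44 = -44 - 20*m)
(-3679 - 996)/(904 + j(-67, -49)) = (-3679 - 996)/(904 + (-44 - 20*(-67))) = -4675/(904 + (-44 + 1340)) = -4675/(904 + 1296) = -4675/2200 = -4675*1/2200 = -17/8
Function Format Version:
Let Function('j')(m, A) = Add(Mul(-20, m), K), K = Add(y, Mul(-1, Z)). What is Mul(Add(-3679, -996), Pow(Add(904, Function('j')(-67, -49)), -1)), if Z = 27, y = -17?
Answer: Rational(-17, 8) ≈ -2.1250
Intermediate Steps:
K = -44 (K = Add(-17, Mul(-1, 27)) = Add(-17, -27) = -44)
Function('j')(m, A) = Add(-44, Mul(-20, m)) (Function('j')(m, A) = Add(Mul(-20, m), -44) = Add(-44, Mul(-20, m)))
Mul(Add(-3679, -996), Pow(Add(904, Function('j')(-67, -49)), -1)) = Mul(Add(-3679, -996), Pow(Add(904, Add(-44, Mul(-20, -67))), -1)) = Mul(-4675, Pow(Add(904, Add(-44, 1340)), -1)) = Mul(-4675, Pow(Add(904, 1296), -1)) = Mul(-4675, Pow(2200, -1)) = Mul(-4675, Rational(1, 2200)) = Rational(-17, 8)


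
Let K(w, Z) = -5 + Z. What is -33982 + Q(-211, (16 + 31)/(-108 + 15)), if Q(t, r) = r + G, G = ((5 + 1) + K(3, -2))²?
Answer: -3160280/93 ≈ -33982.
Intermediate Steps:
G = 1 (G = ((5 + 1) + (-5 - 2))² = (6 - 7)² = (-1)² = 1)
Q(t, r) = 1 + r (Q(t, r) = r + 1 = 1 + r)
-33982 + Q(-211, (16 + 31)/(-108 + 15)) = -33982 + (1 + (16 + 31)/(-108 + 15)) = -33982 + (1 + 47/(-93)) = -33982 + (1 + 47*(-1/93)) = -33982 + (1 - 47/93) = -33982 + 46/93 = -3160280/93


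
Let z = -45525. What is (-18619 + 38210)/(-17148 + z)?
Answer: -1507/4821 ≈ -0.31259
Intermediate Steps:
(-18619 + 38210)/(-17148 + z) = (-18619 + 38210)/(-17148 - 45525) = 19591/(-62673) = 19591*(-1/62673) = -1507/4821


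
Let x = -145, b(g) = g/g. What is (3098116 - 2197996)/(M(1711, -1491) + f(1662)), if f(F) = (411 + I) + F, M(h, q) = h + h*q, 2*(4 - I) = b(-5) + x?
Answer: -900120/2547241 ≈ -0.35337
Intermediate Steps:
b(g) = 1
I = 76 (I = 4 - (1 - 145)/2 = 4 - ½*(-144) = 4 + 72 = 76)
f(F) = 487 + F (f(F) = (411 + 76) + F = 487 + F)
(3098116 - 2197996)/(M(1711, -1491) + f(1662)) = (3098116 - 2197996)/(1711*(1 - 1491) + (487 + 1662)) = 900120/(1711*(-1490) + 2149) = 900120/(-2549390 + 2149) = 900120/(-2547241) = 900120*(-1/2547241) = -900120/2547241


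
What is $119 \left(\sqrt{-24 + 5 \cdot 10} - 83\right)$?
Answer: $-9877 + 119 \sqrt{26} \approx -9270.2$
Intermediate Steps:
$119 \left(\sqrt{-24 + 5 \cdot 10} - 83\right) = 119 \left(\sqrt{-24 + 50} - 83\right) = 119 \left(\sqrt{26} - 83\right) = 119 \left(-83 + \sqrt{26}\right) = -9877 + 119 \sqrt{26}$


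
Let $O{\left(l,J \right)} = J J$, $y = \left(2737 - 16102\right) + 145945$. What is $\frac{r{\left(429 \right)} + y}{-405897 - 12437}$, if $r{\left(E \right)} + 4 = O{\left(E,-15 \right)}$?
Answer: $- \frac{132801}{418334} \approx -0.31745$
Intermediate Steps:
$y = 132580$ ($y = -13365 + 145945 = 132580$)
$O{\left(l,J \right)} = J^{2}$
$r{\left(E \right)} = 221$ ($r{\left(E \right)} = -4 + \left(-15\right)^{2} = -4 + 225 = 221$)
$\frac{r{\left(429 \right)} + y}{-405897 - 12437} = \frac{221 + 132580}{-405897 - 12437} = \frac{132801}{-418334} = 132801 \left(- \frac{1}{418334}\right) = - \frac{132801}{418334}$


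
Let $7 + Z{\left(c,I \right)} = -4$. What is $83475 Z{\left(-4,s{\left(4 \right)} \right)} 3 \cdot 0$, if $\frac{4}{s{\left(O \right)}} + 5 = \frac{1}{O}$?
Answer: $0$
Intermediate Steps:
$s{\left(O \right)} = \frac{4}{-5 + \frac{1}{O}}$
$Z{\left(c,I \right)} = -11$ ($Z{\left(c,I \right)} = -7 - 4 = -11$)
$83475 Z{\left(-4,s{\left(4 \right)} \right)} 3 \cdot 0 = 83475 \left(-11\right) 3 \cdot 0 = 83475 \left(\left(-33\right) 0\right) = 83475 \cdot 0 = 0$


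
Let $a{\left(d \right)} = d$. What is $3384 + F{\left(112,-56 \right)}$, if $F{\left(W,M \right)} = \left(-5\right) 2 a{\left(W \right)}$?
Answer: $2264$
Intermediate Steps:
$F{\left(W,M \right)} = - 10 W$ ($F{\left(W,M \right)} = \left(-5\right) 2 W = - 10 W$)
$3384 + F{\left(112,-56 \right)} = 3384 - 1120 = 2264$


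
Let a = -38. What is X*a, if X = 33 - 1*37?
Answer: 152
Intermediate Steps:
X = -4 (X = 33 - 37 = -4)
X*a = -4*(-38) = 152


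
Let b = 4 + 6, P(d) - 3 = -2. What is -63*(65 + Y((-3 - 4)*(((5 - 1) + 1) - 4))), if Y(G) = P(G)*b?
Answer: -4725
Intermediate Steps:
P(d) = 1 (P(d) = 3 - 2 = 1)
b = 10
Y(G) = 10 (Y(G) = 1*10 = 10)
-63*(65 + Y((-3 - 4)*(((5 - 1) + 1) - 4))) = -63*(65 + 10) = -63*75 = -4725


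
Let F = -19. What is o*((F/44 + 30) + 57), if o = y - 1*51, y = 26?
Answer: -95225/44 ≈ -2164.2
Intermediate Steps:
o = -25 (o = 26 - 1*51 = 26 - 51 = -25)
o*((F/44 + 30) + 57) = -25*((-19/44 + 30) + 57) = -25*(1301/44 + 57) = -25*3809/44 = -95225/44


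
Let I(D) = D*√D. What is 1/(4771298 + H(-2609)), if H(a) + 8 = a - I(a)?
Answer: 4768681/22758077632290 - 2609*I*√2609/22758077632290 ≈ 2.0954e-7 - 5.8557e-9*I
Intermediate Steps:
I(D) = D^(3/2)
H(a) = -8 + a - a^(3/2) (H(a) = -8 + (a - a^(3/2)) = -8 + a - a^(3/2))
1/(4771298 + H(-2609)) = 1/(4771298 + (-8 - 2609 - (-2609)^(3/2))) = 1/(4771298 + (-8 - 2609 - (-2609)*I*√2609)) = 1/(4771298 + (-8 - 2609 + 2609*I*√2609)) = 1/(4771298 + (-2617 + 2609*I*√2609)) = 1/(4768681 + 2609*I*√2609)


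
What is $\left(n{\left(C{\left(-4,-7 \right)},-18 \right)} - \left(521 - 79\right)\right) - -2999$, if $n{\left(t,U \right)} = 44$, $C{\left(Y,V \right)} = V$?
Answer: $2601$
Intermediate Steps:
$\left(n{\left(C{\left(-4,-7 \right)},-18 \right)} - \left(521 - 79\right)\right) - -2999 = \left(44 - \left(521 - 79\right)\right) - -2999 = \left(44 - \left(521 - 79\right)\right) + 2999 = \left(44 - 442\right) + 2999 = -398 + 2999 = 2601$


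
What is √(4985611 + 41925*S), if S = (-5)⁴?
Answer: 16*√121831 ≈ 5584.7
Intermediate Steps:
S = 625
√(4985611 + 41925*S) = √(4985611 + 41925*625) = √(4985611 + 26203125) = √31188736 = 16*√121831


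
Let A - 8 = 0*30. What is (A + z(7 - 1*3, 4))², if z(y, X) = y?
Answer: 144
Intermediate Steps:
A = 8 (A = 8 + 0*30 = 8 + 0 = 8)
(A + z(7 - 1*3, 4))² = (8 + (7 - 1*3))² = (8 + (7 - 3))² = (8 + 4)² = 12² = 144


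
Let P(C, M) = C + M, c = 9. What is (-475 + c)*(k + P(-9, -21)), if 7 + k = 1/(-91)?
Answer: 1569488/91 ≈ 17247.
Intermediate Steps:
k = -638/91 (k = -7 + 1/(-91) = -7 - 1/91 = -638/91 ≈ -7.0110)
(-475 + c)*(k + P(-9, -21)) = (-475 + 9)*(-638/91 + (-9 - 21)) = -466*(-638/91 - 30) = -466*(-3368/91) = 1569488/91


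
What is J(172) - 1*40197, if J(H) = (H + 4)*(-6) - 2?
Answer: -41255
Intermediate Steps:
J(H) = -26 - 6*H (J(H) = (4 + H)*(-6) - 2 = (-24 - 6*H) - 2 = -26 - 6*H)
J(172) - 1*40197 = (-26 - 6*172) - 1*40197 = (-26 - 1032) - 40197 = -1058 - 40197 = -41255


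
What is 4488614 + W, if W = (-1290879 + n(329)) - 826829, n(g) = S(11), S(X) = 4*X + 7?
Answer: 2370957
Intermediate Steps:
S(X) = 7 + 4*X
n(g) = 51 (n(g) = 7 + 4*11 = 7 + 44 = 51)
W = -2117657 (W = (-1290879 + 51) - 826829 = -1290828 - 826829 = -2117657)
4488614 + W = 4488614 - 2117657 = 2370957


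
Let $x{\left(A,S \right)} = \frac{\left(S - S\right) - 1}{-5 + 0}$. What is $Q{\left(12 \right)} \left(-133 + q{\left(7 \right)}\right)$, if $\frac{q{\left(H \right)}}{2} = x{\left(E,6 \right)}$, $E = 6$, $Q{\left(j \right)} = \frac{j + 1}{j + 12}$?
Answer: $- \frac{2873}{40} \approx -71.825$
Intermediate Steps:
$Q{\left(j \right)} = \frac{1 + j}{12 + j}$
$x{\left(A,S \right)} = \frac{1}{5}$ ($x{\left(A,S \right)} = \frac{0 - 1}{-5} = \left(-1\right) \left(- \frac{1}{5}\right) = \frac{1}{5}$)
$q{\left(H \right)} = \frac{2}{5}$ ($q{\left(H \right)} = 2 \cdot \frac{1}{5} = \frac{2}{5}$)
$Q{\left(12 \right)} \left(-133 + q{\left(7 \right)}\right) = \frac{1 + 12}{12 + 12} \left(-133 + \frac{2}{5}\right) = \frac{1}{24} \cdot 13 \left(- \frac{663}{5}\right) = \frac{13}{24} \left(- \frac{663}{5}\right) = - \frac{2873}{40}$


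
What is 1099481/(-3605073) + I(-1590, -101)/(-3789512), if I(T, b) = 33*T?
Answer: -1988669131481/6830733697188 ≈ -0.29114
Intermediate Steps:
1099481/(-3605073) + I(-1590, -101)/(-3789512) = 1099481/(-3605073) + (33*(-1590))/(-3789512) = 1099481*(-1/3605073) - 52470*(-1/3789512) = -1099481/3605073 + 26235/1894756 = -1988669131481/6830733697188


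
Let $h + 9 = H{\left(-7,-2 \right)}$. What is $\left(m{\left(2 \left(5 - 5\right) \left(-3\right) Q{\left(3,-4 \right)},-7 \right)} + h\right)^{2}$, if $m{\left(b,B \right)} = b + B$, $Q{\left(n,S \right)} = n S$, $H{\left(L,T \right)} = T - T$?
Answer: $256$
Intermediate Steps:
$H{\left(L,T \right)} = 0$
$Q{\left(n,S \right)} = S n$
$h = -9$ ($h = -9 + 0 = -9$)
$m{\left(b,B \right)} = B + b$
$\left(m{\left(2 \left(5 - 5\right) \left(-3\right) Q{\left(3,-4 \right)},-7 \right)} + h\right)^{2} = \left(\left(-7 + 2 \left(5 - 5\right) \left(-3\right) \left(\left(-4\right) 3\right)\right) - 9\right)^{2} = \left(\left(-7 + 2 \cdot 0 \left(-3\right) \left(-12\right)\right) - 9\right)^{2} = \left(\left(-7 + 2 \cdot 0 \left(-12\right)\right) - 9\right)^{2} = \left(\left(-7 + 0 \left(-12\right)\right) - 9\right)^{2} = \left(\left(-7 + 0\right) - 9\right)^{2} = \left(-7 - 9\right)^{2} = \left(-16\right)^{2} = 256$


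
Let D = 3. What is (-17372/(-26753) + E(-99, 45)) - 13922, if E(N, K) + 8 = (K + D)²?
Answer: -311013006/26753 ≈ -11625.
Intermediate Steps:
E(N, K) = -8 + (3 + K)² (E(N, K) = -8 + (K + 3)² = -8 + (3 + K)²)
(-17372/(-26753) + E(-99, 45)) - 13922 = (-17372/(-26753) + (-8 + (3 + 45)²)) - 13922 = (-17372*(-1/26753) + (-8 + 48²)) - 13922 = (17372/26753 + (-8 + 2304)) - 13922 = (17372/26753 + 2296) - 13922 = 61442260/26753 - 13922 = -311013006/26753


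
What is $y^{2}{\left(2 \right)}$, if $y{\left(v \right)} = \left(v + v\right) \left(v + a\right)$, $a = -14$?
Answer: $2304$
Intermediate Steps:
$y{\left(v \right)} = 2 v \left(-14 + v\right)$ ($y{\left(v \right)} = \left(v + v\right) \left(v - 14\right) = 2 v \left(-14 + v\right)$)
$y^{2}{\left(2 \right)} = \left(2 \cdot 2 \left(-14 + 2\right)\right)^{2} = \left(2 \cdot 2 \left(-12\right)\right)^{2} = \left(-48\right)^{2} = 2304$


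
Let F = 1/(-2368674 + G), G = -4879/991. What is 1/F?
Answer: -2347360813/991 ≈ -2.3687e+6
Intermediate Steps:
G = -4879/991 (G = -4879*1/991 = -4879/991 ≈ -4.9233)
F = -991/2347360813 (F = 1/(-2368674 - 4879/991) = 1/(-2347360813/991) = -991/2347360813 ≈ -4.2218e-7)
1/F = 1/(-991/2347360813) = -2347360813/991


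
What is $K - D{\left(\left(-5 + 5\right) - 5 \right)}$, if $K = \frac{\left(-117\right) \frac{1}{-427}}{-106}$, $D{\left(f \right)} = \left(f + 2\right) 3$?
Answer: $\frac{407241}{45262} \approx 8.9974$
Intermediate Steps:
$D{\left(f \right)} = 6 + 3 f$ ($D{\left(f \right)} = \left(2 + f\right) 3 = 6 + 3 f$)
$K = - \frac{117}{45262}$ ($K = \left(-117\right) \left(- \frac{1}{427}\right) \left(- \frac{1}{106}\right) = \frac{117}{427} \left(- \frac{1}{106}\right) = - \frac{117}{45262} \approx -0.0025849$)
$K - D{\left(\left(-5 + 5\right) - 5 \right)} = - \frac{117}{45262} - \left(6 + 3 \left(\left(-5 + 5\right) - 5\right)\right) = - \frac{117}{45262} - \left(6 + 3 \left(0 - 5\right)\right) = - \frac{117}{45262} - \left(6 + 3 \left(-5\right)\right) = - \frac{117}{45262} - \left(6 - 15\right) = - \frac{117}{45262} - -9 = - \frac{117}{45262} + 9 = \frac{407241}{45262}$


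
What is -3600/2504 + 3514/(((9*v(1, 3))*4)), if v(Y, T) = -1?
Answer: -558041/5634 ≈ -99.049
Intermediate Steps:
-3600/2504 + 3514/(((9*v(1, 3))*4)) = -3600/2504 + 3514/(((9*(-1))*4)) = -3600*1/2504 + 3514/((-9*4)) = -450/313 + 3514/(-36) = -450/313 + 3514*(-1/36) = -450/313 - 1757/18 = -558041/5634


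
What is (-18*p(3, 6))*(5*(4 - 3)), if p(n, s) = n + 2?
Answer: -450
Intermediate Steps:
p(n, s) = 2 + n
(-18*p(3, 6))*(5*(4 - 3)) = (-18*(2 + 3))*(5*(4 - 3)) = (-18*5)*(5*1) = -90*5 = -450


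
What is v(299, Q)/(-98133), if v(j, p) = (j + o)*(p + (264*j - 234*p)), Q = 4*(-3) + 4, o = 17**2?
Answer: -2262400/4673 ≈ -484.14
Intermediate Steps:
o = 289
Q = -8 (Q = -12 + 4 = -8)
v(j, p) = (289 + j)*(-233*p + 264*j) (v(j, p) = (j + 289)*(p + (264*j - 234*p)) = (289 + j)*(p + (-234*p + 264*j)) = (289 + j)*(-233*p + 264*j))
v(299, Q)/(-98133) = (-67337*(-8) + 264*299**2 + 76296*299 - 233*299*(-8))/(-98133) = (538696 + 264*89401 + 22812504 + 557336)*(-1/98133) = (538696 + 23601864 + 22812504 + 557336)*(-1/98133) = 47510400*(-1/98133) = -2262400/4673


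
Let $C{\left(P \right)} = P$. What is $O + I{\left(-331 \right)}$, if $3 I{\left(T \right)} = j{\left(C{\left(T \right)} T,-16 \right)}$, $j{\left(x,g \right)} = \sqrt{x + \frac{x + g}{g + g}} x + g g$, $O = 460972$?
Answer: $\frac{1383172}{3} + \frac{109561 \sqrt{6792814}}{24} \approx 1.2359 \cdot 10^{7}$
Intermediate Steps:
$j{\left(x,g \right)} = g^{2} + x \sqrt{x + \frac{g + x}{2 g}}$ ($j{\left(x,g \right)} = \sqrt{x + \frac{g + x}{2 g}} x + g^{2} = x \sqrt{x + \frac{g + x}{2 g}} + g^{2} = g^{2} + x \sqrt{x + \frac{g + x}{2 g}}$)
$I{\left(T \right)} = \frac{256}{3} + \frac{T^{2} \sqrt{2 + \frac{31 T^{2}}{8}}}{6}$ ($I{\left(T \right)} = \frac{\left(-16\right)^{2} + \frac{T T \sqrt{2 + 4 T T + \frac{2 T T}{-16}}}{2}}{3} = \frac{256 + \frac{T^{2} \sqrt{2 + 4 T^{2} + 2 T^{2} \left(- \frac{1}{16}\right)}}{2}}{3} = \frac{256 + \frac{T^{2} \sqrt{2 + 4 T^{2} - \frac{T^{2}}{8}}}{2}}{3} = \frac{256 + \frac{T^{2} \sqrt{2 + \frac{31 T^{2}}{8}}}{2}}{3} = \frac{256}{3} + \frac{T^{2} \sqrt{2 + \frac{31 T^{2}}{8}}}{6}$)
$O + I{\left(-331 \right)} = 460972 + \left(\frac{256}{3} + \frac{\left(-331\right)^{2} \sqrt{32 + 62 \left(-331\right)^{2}}}{24}\right) = 460972 + \left(\frac{256}{3} + \frac{1}{24} \cdot 109561 \sqrt{32 + 62 \cdot 109561}\right) = 460972 + \left(\frac{256}{3} + \frac{1}{24} \cdot 109561 \sqrt{32 + 6792782}\right) = 460972 + \left(\frac{256}{3} + \frac{1}{24} \cdot 109561 \sqrt{6792814}\right) = 460972 + \left(\frac{256}{3} + \frac{109561 \sqrt{6792814}}{24}\right) = \frac{1383172}{3} + \frac{109561 \sqrt{6792814}}{24}$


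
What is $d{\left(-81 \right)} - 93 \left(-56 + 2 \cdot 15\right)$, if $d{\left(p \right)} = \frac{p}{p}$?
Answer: $2419$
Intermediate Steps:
$d{\left(p \right)} = 1$
$d{\left(-81 \right)} - 93 \left(-56 + 2 \cdot 15\right) = 1 - 93 \left(-56 + 2 \cdot 15\right) = 1 - 93 \left(-56 + 30\right) = 1 - -2418 = 1 + 2418 = 2419$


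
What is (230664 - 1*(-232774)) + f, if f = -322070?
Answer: 141368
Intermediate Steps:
(230664 - 1*(-232774)) + f = (230664 - 1*(-232774)) - 322070 = (230664 + 232774) - 322070 = 463438 - 322070 = 141368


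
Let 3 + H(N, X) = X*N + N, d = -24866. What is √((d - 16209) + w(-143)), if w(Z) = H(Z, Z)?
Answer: 6*I*√577 ≈ 144.13*I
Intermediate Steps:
H(N, X) = -3 + N + N*X (H(N, X) = -3 + (X*N + N) = -3 + (N*X + N) = -3 + (N + N*X) = -3 + N + N*X)
w(Z) = -3 + Z + Z² (w(Z) = -3 + Z + Z*Z = -3 + Z + Z²)
√((d - 16209) + w(-143)) = √((-24866 - 16209) + (-3 - 143 + (-143)²)) = √(-41075 + (-3 - 143 + 20449)) = √(-41075 + 20303) = √(-20772) = 6*I*√577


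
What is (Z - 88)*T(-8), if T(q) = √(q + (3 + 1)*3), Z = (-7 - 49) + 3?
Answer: -282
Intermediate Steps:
Z = -53 (Z = -56 + 3 = -53)
T(q) = √(12 + q) (T(q) = √(q + 4*3) = √(q + 12) = √(12 + q))
(Z - 88)*T(-8) = (-53 - 88)*√(12 - 8) = -141*√4 = -141*2 = -282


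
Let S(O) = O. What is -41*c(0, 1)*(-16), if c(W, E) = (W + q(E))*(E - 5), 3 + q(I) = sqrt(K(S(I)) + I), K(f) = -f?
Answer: 7872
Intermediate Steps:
q(I) = -3 (q(I) = -3 + sqrt(-I + I) = -3 + sqrt(0) = -3 + 0 = -3)
c(W, E) = (-5 + E)*(-3 + W) (c(W, E) = (W - 3)*(E - 5) = (-3 + W)*(-5 + E) = (-5 + E)*(-3 + W))
-41*c(0, 1)*(-16) = -41*(15 - 5*0 - 3*1 + 1*0)*(-16) = -41*(15 + 0 - 3 + 0)*(-16) = -41*12*(-16) = -492*(-16) = 7872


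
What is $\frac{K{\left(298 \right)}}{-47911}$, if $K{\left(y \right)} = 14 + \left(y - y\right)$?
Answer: $- \frac{14}{47911} \approx -0.00029221$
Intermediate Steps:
$K{\left(y \right)} = 14$ ($K{\left(y \right)} = 14 + 0 = 14$)
$\frac{K{\left(298 \right)}}{-47911} = \frac{14}{-47911} = 14 \left(- \frac{1}{47911}\right) = - \frac{14}{47911}$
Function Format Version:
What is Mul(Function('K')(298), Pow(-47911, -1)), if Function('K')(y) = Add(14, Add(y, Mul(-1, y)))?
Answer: Rational(-14, 47911) ≈ -0.00029221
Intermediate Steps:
Function('K')(y) = 14 (Function('K')(y) = Add(14, 0) = 14)
Mul(Function('K')(298), Pow(-47911, -1)) = Mul(14, Pow(-47911, -1)) = Mul(14, Rational(-1, 47911)) = Rational(-14, 47911)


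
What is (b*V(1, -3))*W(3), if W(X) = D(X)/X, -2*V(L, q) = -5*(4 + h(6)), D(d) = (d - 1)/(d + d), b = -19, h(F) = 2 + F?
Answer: -190/3 ≈ -63.333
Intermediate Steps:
D(d) = (-1 + d)/(2*d) (D(d) = (-1 + d)/((2*d)) = (-1 + d)*(1/(2*d)) = (-1 + d)/(2*d))
V(L, q) = 30 (V(L, q) = -(-5)*(4 + (2 + 6))/2 = -(-5)*(4 + 8)/2 = -(-5)*12/2 = -1/2*(-60) = 30)
W(X) = (-1 + X)/(2*X**2) (W(X) = ((-1 + X)/(2*X))/X = (-1 + X)/(2*X**2))
(b*V(1, -3))*W(3) = (-19*30)*((1/2)*(-1 + 3)/3**2) = -285*2/9 = -570*1/9 = -190/3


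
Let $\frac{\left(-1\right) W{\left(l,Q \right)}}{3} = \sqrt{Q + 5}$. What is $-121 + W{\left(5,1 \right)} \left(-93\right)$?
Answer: $-121 + 279 \sqrt{6} \approx 562.41$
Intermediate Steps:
$W{\left(l,Q \right)} = - 3 \sqrt{5 + Q}$ ($W{\left(l,Q \right)} = - 3 \sqrt{Q + 5} = - 3 \sqrt{5 + Q}$)
$-121 + W{\left(5,1 \right)} \left(-93\right) = -121 + - 3 \sqrt{5 + 1} \left(-93\right) = -121 + - 3 \sqrt{6} \left(-93\right) = -121 + 279 \sqrt{6}$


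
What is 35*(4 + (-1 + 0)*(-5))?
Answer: 315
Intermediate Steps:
35*(4 + (-1 + 0)*(-5)) = 35*(4 - 1*(-5)) = 35*(4 + 5) = 35*9 = 315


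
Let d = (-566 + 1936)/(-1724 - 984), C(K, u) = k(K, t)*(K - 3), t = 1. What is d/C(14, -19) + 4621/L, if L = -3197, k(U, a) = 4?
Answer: -277490641/190464472 ≈ -1.4569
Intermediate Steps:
C(K, u) = -12 + 4*K (C(K, u) = 4*(K - 3) = 4*(-3 + K) = -12 + 4*K)
d = -685/1354 (d = 1370/(-2708) = 1370*(-1/2708) = -685/1354 ≈ -0.50591)
d/C(14, -19) + 4621/L = -685/(1354*(-12 + 4*14)) + 4621/(-3197) = -685/(1354*(-12 + 56)) + 4621*(-1/3197) = -685/1354/44 - 4621/3197 = -685/1354*1/44 - 4621/3197 = -685/59576 - 4621/3197 = -277490641/190464472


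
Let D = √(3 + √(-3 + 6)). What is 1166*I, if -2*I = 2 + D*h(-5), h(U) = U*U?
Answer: -1166 - 14575*√(3 + √3) ≈ -32871.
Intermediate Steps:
D = √(3 + √3) ≈ 2.1753
h(U) = U²
I = -1 - 25*√(3 + √3)/2 (I = -(2 + √(3 + √3)*(-5)²)/2 = -(2 + √(3 + √3)*25)/2 = -(2 + 25*√(3 + √3))/2 = -1 - 25*√(3 + √3)/2 ≈ -28.192)
1166*I = 1166*(-1 - 25*√(3 + √3)/2) = -1166 - 14575*√(3 + √3)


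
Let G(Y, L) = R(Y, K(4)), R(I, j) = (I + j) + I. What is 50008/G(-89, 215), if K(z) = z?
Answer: -25004/87 ≈ -287.40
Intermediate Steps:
R(I, j) = j + 2*I
G(Y, L) = 4 + 2*Y
50008/G(-89, 215) = 50008/(4 + 2*(-89)) = 50008/(4 - 178) = 50008/(-174) = 50008*(-1/174) = -25004/87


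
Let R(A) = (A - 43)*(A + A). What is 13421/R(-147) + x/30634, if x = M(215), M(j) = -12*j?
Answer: 133510057/855607620 ≈ 0.15604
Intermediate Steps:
R(A) = 2*A*(-43 + A) (R(A) = (-43 + A)*(2*A) = 2*A*(-43 + A))
x = -2580 (x = -12*215 = -2580)
13421/R(-147) + x/30634 = 13421/((2*(-147)*(-43 - 147))) - 2580/30634 = 13421/((2*(-147)*(-190))) - 2580*1/30634 = 13421/55860 - 1290/15317 = 133510057/855607620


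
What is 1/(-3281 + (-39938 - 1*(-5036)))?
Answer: -1/38183 ≈ -2.6190e-5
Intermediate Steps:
1/(-3281 + (-39938 - 1*(-5036))) = 1/(-3281 + (-39938 + 5036)) = 1/(-3281 - 34902) = 1/(-38183) = -1/38183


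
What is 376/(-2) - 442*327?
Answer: -144722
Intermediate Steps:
376/(-2) - 442*327 = 376*(-½) - 144534 = -188 - 144534 = -144722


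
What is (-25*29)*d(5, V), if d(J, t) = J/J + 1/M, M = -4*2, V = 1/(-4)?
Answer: -5075/8 ≈ -634.38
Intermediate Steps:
V = -1/4 ≈ -0.25000
M = -8
d(J, t) = 7/8 (d(J, t) = J/J + 1/(-8) = 1 + 1*(-1/8) = 1 - 1/8 = 7/8)
(-25*29)*d(5, V) = -25*29*(7/8) = -725*7/8 = -5075/8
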